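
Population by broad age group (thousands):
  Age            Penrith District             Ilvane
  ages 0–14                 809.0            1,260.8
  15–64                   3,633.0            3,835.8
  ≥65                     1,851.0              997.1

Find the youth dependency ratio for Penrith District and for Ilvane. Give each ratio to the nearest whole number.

Penrith District: 22
Ilvane: 33

Penrith District: 809.0 / 3,633.0 × 100 = 22
Ilvane: 1,260.8 / 3,835.8 × 100 = 33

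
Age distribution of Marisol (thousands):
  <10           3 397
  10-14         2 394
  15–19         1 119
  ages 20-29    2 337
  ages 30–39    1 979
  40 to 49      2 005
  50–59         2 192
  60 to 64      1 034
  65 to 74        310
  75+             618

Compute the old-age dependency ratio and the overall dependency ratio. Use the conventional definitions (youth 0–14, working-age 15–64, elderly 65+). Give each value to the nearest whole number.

Old-age dependency ratio: 9
Total dependency ratio: 63

0–14: 3 397 + 2 394 = 5 791
15–64: 1 119 + 2 337 + 1 979 + 2 005 + 2 192 + 1 034 = 10 666
65+: 310 + 618 = 928
Old-age dependency ratio = 928 / 10 666 × 100 = 9
Total dependency ratio = (5 791 + 928) / 10 666 × 100 = 6 719 / 10 666 × 100 = 63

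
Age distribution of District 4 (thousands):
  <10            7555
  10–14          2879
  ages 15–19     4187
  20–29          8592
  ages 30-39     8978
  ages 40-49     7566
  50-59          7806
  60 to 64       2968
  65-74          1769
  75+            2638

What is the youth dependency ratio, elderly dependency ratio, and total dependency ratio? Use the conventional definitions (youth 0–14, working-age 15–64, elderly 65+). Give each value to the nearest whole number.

Youth dependency ratio: 26
Old-age dependency ratio: 11
Total dependency ratio: 37

0–14: 7555 + 2879 = 10434
15–64: 4187 + 8592 + 8978 + 7566 + 7806 + 2968 = 40097
65+: 1769 + 2638 = 4407
Youth dependency ratio = 10434 / 40097 × 100 = 26
Old-age dependency ratio = 4407 / 40097 × 100 = 11
Total dependency ratio = (10434 + 4407) / 40097 × 100 = 14841 / 40097 × 100 = 37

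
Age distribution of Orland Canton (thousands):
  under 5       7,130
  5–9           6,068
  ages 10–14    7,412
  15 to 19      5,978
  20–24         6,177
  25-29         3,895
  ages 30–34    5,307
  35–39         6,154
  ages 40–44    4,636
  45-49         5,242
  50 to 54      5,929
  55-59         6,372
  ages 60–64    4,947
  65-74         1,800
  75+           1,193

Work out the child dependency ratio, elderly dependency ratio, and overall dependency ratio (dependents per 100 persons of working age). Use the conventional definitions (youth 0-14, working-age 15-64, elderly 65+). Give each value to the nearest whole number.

Youth dependency ratio: 38
Old-age dependency ratio: 5
Total dependency ratio: 43

0–14: 7,130 + 6,068 + 7,412 = 20,610
15–64: 5,978 + 6,177 + 3,895 + 5,307 + 6,154 + 4,636 + 5,242 + 5,929 + 6,372 + 4,947 = 54,637
65+: 1,800 + 1,193 = 2,993
Youth dependency ratio = 20,610 / 54,637 × 100 = 38
Old-age dependency ratio = 2,993 / 54,637 × 100 = 5
Total dependency ratio = (20,610 + 2,993) / 54,637 × 100 = 23,603 / 54,637 × 100 = 43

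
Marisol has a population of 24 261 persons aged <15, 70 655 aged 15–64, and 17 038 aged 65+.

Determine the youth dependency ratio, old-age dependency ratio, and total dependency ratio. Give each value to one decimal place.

Youth dependency ratio = 24 261 / 70 655 × 100 = 34.3
Old-age dependency ratio = 17 038 / 70 655 × 100 = 24.1
Total dependency ratio = (24 261 + 17 038) / 70 655 × 100 = 41 299 / 70 655 × 100 = 58.5

Youth dependency ratio: 34.3
Old-age dependency ratio: 24.1
Total dependency ratio: 58.5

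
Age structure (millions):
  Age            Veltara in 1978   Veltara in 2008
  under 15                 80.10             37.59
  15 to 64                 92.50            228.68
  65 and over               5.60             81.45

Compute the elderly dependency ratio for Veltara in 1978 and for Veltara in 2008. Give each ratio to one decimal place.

Veltara in 1978: 5.60 / 92.50 × 100 = 6.1
Veltara in 2008: 81.45 / 228.68 × 100 = 35.6

Veltara in 1978: 6.1
Veltara in 2008: 35.6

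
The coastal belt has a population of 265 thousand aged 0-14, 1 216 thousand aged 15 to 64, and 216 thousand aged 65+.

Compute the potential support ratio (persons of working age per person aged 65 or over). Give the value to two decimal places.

Potential support ratio: 5.63

Potential support ratio = 1 216 / 216 = 5.63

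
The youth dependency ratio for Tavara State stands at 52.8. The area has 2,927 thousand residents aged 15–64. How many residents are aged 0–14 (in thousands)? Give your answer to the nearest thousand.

Aged 0–14: 1,545

Youth dependency ratio = youth / working-age × 100
52.8 = Y / 2,927 × 100
⇒ 1,545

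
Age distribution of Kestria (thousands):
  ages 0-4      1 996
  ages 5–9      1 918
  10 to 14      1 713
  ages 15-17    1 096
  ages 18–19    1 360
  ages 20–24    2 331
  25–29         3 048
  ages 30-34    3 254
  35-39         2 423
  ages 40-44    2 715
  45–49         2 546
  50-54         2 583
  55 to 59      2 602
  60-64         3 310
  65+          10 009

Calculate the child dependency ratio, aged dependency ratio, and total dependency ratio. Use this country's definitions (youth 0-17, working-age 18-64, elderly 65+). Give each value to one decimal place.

Youth dependency ratio: 25.7
Old-age dependency ratio: 38.2
Total dependency ratio: 63.9

0–17: 1 996 + 1 918 + 1 713 + 1 096 = 6 723
18–64: 1 360 + 2 331 + 3 048 + 3 254 + 2 423 + 2 715 + 2 546 + 2 583 + 2 602 + 3 310 = 26 172
65+: 10 009
Youth dependency ratio = 6 723 / 26 172 × 100 = 25.7
Old-age dependency ratio = 10 009 / 26 172 × 100 = 38.2
Total dependency ratio = (6 723 + 10 009) / 26 172 × 100 = 16 732 / 26 172 × 100 = 63.9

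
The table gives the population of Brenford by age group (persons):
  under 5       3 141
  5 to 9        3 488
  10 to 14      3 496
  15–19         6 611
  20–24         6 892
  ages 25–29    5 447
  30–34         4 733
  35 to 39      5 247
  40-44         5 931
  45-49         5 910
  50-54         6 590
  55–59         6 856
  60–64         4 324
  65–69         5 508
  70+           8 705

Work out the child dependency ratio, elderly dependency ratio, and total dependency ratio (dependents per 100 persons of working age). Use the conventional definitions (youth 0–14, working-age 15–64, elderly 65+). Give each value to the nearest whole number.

Youth dependency ratio: 17
Old-age dependency ratio: 24
Total dependency ratio: 42

0–14: 3 141 + 3 488 + 3 496 = 10 125
15–64: 6 611 + 6 892 + 5 447 + 4 733 + 5 247 + 5 931 + 5 910 + 6 590 + 6 856 + 4 324 = 58 541
65+: 5 508 + 8 705 = 14 213
Youth dependency ratio = 10 125 / 58 541 × 100 = 17
Old-age dependency ratio = 14 213 / 58 541 × 100 = 24
Total dependency ratio = (10 125 + 14 213) / 58 541 × 100 = 24 338 / 58 541 × 100 = 42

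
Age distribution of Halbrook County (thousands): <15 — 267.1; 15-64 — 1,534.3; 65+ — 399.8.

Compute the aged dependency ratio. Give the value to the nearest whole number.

Old-age dependency ratio: 26

Old-age dependency ratio = 399.8 / 1,534.3 × 100 = 26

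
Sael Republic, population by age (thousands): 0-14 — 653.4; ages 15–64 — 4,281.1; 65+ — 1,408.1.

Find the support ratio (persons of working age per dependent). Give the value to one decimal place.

Support ratio: 2.1

Support ratio = 4,281.1 / (653.4 + 1,408.1) = 4,281.1 / 2,061.5 = 2.1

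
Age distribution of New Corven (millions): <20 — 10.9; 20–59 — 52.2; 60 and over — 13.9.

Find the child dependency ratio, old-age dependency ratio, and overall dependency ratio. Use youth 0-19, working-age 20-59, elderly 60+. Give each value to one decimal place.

Youth dependency ratio: 20.9
Old-age dependency ratio: 26.6
Total dependency ratio: 47.5

Youth dependency ratio = 10.9 / 52.2 × 100 = 20.9
Old-age dependency ratio = 13.9 / 52.2 × 100 = 26.6
Total dependency ratio = (10.9 + 13.9) / 52.2 × 100 = 24.8 / 52.2 × 100 = 47.5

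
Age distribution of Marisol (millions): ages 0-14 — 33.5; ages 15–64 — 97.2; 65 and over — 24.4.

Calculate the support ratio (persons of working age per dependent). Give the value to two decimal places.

Support ratio: 1.68

Support ratio = 97.2 / (33.5 + 24.4) = 97.2 / 57.9 = 1.68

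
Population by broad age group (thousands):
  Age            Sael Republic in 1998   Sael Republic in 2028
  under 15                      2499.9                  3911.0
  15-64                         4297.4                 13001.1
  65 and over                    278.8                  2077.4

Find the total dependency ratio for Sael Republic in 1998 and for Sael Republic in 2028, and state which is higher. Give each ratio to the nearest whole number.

Sael Republic in 1998: (2499.9 + 278.8) / 4297.4 × 100 = 2778.7 / 4297.4 × 100 = 65
Sael Republic in 2028: (3911.0 + 2077.4) / 13001.1 × 100 = 5988.4 / 13001.1 × 100 = 46

Sael Republic in 1998: 65
Sael Republic in 2028: 46
Higher: Sael Republic in 1998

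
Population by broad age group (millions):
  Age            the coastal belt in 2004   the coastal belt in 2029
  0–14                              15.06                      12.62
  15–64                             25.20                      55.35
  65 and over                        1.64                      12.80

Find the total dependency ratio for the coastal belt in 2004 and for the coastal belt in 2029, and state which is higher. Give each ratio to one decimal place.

the coastal belt in 2004: 66.3
the coastal belt in 2029: 45.9
Higher: the coastal belt in 2004

the coastal belt in 2004: (15.06 + 1.64) / 25.20 × 100 = 16.70 / 25.20 × 100 = 66.3
the coastal belt in 2029: (12.62 + 12.80) / 55.35 × 100 = 25.42 / 55.35 × 100 = 45.9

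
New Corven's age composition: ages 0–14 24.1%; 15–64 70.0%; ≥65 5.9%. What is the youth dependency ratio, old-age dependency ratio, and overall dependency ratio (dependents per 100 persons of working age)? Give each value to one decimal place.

Youth dependency ratio = 24.1 / 70.0 × 100 = 34.4
Old-age dependency ratio = 5.9 / 70.0 × 100 = 8.4
Total dependency ratio = (24.1 + 5.9) / 70.0 × 100 = 30.0 / 70.0 × 100 = 42.9

Youth dependency ratio: 34.4
Old-age dependency ratio: 8.4
Total dependency ratio: 42.9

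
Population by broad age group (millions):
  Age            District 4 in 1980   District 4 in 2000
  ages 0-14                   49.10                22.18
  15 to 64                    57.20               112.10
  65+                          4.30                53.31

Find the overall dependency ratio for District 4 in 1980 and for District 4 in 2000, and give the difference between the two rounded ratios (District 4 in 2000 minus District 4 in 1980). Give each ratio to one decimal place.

District 4 in 1980: 93.4
District 4 in 2000: 67.3
Difference: -26.1

District 4 in 1980: (49.10 + 4.30) / 57.20 × 100 = 53.40 / 57.20 × 100 = 93.4
District 4 in 2000: (22.18 + 53.31) / 112.10 × 100 = 75.49 / 112.10 × 100 = 67.3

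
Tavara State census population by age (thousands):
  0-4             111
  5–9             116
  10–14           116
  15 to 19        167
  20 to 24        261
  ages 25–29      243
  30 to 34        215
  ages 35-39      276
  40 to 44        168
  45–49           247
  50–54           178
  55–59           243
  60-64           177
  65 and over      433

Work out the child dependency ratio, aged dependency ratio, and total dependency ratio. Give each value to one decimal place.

Youth dependency ratio: 15.8
Old-age dependency ratio: 19.9
Total dependency ratio: 35.7

0–14: 111 + 116 + 116 = 343
15–64: 167 + 261 + 243 + 215 + 276 + 168 + 247 + 178 + 243 + 177 = 2,175
65+: 433
Youth dependency ratio = 343 / 2,175 × 100 = 15.8
Old-age dependency ratio = 433 / 2,175 × 100 = 19.9
Total dependency ratio = (343 + 433) / 2,175 × 100 = 776 / 2,175 × 100 = 35.7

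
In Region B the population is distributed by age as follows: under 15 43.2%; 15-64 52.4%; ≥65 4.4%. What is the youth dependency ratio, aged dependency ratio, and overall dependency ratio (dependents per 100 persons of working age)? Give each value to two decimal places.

Youth dependency ratio: 82.44
Old-age dependency ratio: 8.40
Total dependency ratio: 90.84

Youth dependency ratio = 43.2 / 52.4 × 100 = 82.44
Old-age dependency ratio = 4.4 / 52.4 × 100 = 8.40
Total dependency ratio = (43.2 + 4.4) / 52.4 × 100 = 47.6 / 52.4 × 100 = 90.84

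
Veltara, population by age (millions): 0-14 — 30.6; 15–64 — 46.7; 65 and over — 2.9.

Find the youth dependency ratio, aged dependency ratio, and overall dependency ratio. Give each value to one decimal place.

Youth dependency ratio: 65.5
Old-age dependency ratio: 6.2
Total dependency ratio: 71.7

Youth dependency ratio = 30.6 / 46.7 × 100 = 65.5
Old-age dependency ratio = 2.9 / 46.7 × 100 = 6.2
Total dependency ratio = (30.6 + 2.9) / 46.7 × 100 = 33.5 / 46.7 × 100 = 71.7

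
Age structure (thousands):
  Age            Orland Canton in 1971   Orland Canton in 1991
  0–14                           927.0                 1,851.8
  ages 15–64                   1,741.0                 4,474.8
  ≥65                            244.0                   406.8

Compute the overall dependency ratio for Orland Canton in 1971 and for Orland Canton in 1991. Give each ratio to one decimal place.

Orland Canton in 1971: (927.0 + 244.0) / 1,741.0 × 100 = 1,171.0 / 1,741.0 × 100 = 67.3
Orland Canton in 1991: (1,851.8 + 406.8) / 4,474.8 × 100 = 2,258.6 / 4,474.8 × 100 = 50.5

Orland Canton in 1971: 67.3
Orland Canton in 1991: 50.5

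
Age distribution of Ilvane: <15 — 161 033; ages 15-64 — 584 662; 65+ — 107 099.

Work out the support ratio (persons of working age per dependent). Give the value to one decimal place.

Support ratio = 584 662 / (161 033 + 107 099) = 584 662 / 268 132 = 2.2

Support ratio: 2.2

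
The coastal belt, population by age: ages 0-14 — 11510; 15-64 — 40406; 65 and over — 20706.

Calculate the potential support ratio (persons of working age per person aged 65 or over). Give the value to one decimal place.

Potential support ratio: 2.0

Potential support ratio = 40406 / 20706 = 2.0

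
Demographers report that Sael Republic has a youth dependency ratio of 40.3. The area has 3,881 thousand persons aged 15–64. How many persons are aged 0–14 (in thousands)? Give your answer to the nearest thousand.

Aged 0–14: 1,564

Youth dependency ratio = youth / working-age × 100
40.3 = Y / 3,881 × 100
⇒ 1,564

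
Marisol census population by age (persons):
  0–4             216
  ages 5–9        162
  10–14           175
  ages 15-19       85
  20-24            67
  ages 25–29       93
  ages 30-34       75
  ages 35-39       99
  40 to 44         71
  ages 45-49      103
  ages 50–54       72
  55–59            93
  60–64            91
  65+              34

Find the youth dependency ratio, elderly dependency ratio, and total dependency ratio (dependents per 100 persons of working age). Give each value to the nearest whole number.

Youth dependency ratio: 65
Old-age dependency ratio: 4
Total dependency ratio: 69

0–14: 216 + 162 + 175 = 553
15–64: 85 + 67 + 93 + 75 + 99 + 71 + 103 + 72 + 93 + 91 = 849
65+: 34
Youth dependency ratio = 553 / 849 × 100 = 65
Old-age dependency ratio = 34 / 849 × 100 = 4
Total dependency ratio = (553 + 34) / 849 × 100 = 587 / 849 × 100 = 69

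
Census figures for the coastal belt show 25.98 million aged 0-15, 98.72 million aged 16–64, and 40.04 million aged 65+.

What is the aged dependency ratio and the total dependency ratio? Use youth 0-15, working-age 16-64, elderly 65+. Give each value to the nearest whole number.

Old-age dependency ratio: 41
Total dependency ratio: 67

Old-age dependency ratio = 40.04 / 98.72 × 100 = 41
Total dependency ratio = (25.98 + 40.04) / 98.72 × 100 = 66.02 / 98.72 × 100 = 67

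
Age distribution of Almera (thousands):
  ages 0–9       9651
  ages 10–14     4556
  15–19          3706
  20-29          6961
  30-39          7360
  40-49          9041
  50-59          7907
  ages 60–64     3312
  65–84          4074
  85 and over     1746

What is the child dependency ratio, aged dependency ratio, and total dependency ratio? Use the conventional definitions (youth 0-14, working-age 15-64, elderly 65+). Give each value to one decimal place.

0–14: 9651 + 4556 = 14207
15–64: 3706 + 6961 + 7360 + 9041 + 7907 + 3312 = 38287
65+: 4074 + 1746 = 5820
Youth dependency ratio = 14207 / 38287 × 100 = 37.1
Old-age dependency ratio = 5820 / 38287 × 100 = 15.2
Total dependency ratio = (14207 + 5820) / 38287 × 100 = 20027 / 38287 × 100 = 52.3

Youth dependency ratio: 37.1
Old-age dependency ratio: 15.2
Total dependency ratio: 52.3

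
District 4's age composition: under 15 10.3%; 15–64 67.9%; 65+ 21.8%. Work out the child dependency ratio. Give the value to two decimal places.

Youth dependency ratio: 15.17

Youth dependency ratio = 10.3 / 67.9 × 100 = 15.17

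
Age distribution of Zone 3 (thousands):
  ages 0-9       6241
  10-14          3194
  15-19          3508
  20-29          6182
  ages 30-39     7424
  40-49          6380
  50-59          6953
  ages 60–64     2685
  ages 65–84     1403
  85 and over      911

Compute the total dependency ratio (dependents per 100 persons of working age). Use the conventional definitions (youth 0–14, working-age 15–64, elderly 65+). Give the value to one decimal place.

0–14: 6241 + 3194 = 9435
15–64: 3508 + 6182 + 7424 + 6380 + 6953 + 2685 = 33132
65+: 1403 + 911 = 2314
Total dependency ratio = (9435 + 2314) / 33132 × 100 = 11749 / 33132 × 100 = 35.5

Total dependency ratio: 35.5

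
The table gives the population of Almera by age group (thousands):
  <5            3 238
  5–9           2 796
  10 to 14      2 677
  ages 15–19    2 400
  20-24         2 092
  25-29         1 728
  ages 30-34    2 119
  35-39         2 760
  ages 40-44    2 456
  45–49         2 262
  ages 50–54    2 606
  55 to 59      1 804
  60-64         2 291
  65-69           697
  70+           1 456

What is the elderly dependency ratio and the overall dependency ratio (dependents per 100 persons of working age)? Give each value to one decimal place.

0–14: 3 238 + 2 796 + 2 677 = 8 711
15–64: 2 400 + 2 092 + 1 728 + 2 119 + 2 760 + 2 456 + 2 262 + 2 606 + 1 804 + 2 291 = 22 518
65+: 697 + 1 456 = 2 153
Old-age dependency ratio = 2 153 / 22 518 × 100 = 9.6
Total dependency ratio = (8 711 + 2 153) / 22 518 × 100 = 10 864 / 22 518 × 100 = 48.2

Old-age dependency ratio: 9.6
Total dependency ratio: 48.2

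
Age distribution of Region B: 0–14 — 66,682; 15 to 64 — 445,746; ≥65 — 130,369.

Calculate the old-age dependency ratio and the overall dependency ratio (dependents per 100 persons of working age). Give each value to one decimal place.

Old-age dependency ratio = 130,369 / 445,746 × 100 = 29.2
Total dependency ratio = (66,682 + 130,369) / 445,746 × 100 = 197,051 / 445,746 × 100 = 44.2

Old-age dependency ratio: 29.2
Total dependency ratio: 44.2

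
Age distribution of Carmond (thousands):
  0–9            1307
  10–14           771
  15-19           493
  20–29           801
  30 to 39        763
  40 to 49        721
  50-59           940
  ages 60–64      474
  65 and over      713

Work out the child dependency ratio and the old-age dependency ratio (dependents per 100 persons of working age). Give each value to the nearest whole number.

0–14: 1307 + 771 = 2078
15–64: 493 + 801 + 763 + 721 + 940 + 474 = 4192
65+: 713
Youth dependency ratio = 2078 / 4192 × 100 = 50
Old-age dependency ratio = 713 / 4192 × 100 = 17

Youth dependency ratio: 50
Old-age dependency ratio: 17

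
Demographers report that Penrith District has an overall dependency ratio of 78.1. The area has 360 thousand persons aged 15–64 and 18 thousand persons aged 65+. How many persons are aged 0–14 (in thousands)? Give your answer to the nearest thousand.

Total dependency ratio = (youth + elderly) / working-age × 100
78.1 = (Y + 18) / 360 × 100
⇒ 263

Aged 0–14: 263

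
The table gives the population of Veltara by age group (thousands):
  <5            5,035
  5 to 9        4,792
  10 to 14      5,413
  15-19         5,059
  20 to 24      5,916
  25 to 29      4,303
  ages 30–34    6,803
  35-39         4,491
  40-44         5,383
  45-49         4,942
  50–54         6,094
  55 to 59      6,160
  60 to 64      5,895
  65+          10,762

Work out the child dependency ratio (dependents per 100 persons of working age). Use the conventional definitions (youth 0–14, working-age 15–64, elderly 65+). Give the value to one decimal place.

0–14: 5,035 + 4,792 + 5,413 = 15,240
15–64: 5,059 + 5,916 + 4,303 + 6,803 + 4,491 + 5,383 + 4,942 + 6,094 + 6,160 + 5,895 = 55,046
65+: 10,762
Youth dependency ratio = 15,240 / 55,046 × 100 = 27.7

Youth dependency ratio: 27.7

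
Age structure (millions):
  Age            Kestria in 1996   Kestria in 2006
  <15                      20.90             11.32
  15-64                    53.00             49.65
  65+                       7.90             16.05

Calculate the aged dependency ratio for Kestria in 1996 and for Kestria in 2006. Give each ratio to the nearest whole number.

Kestria in 1996: 7.90 / 53.00 × 100 = 15
Kestria in 2006: 16.05 / 49.65 × 100 = 32

Kestria in 1996: 15
Kestria in 2006: 32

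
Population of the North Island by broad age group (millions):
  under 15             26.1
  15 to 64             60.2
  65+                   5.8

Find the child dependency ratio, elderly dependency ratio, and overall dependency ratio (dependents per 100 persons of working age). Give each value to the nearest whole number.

Youth dependency ratio: 43
Old-age dependency ratio: 10
Total dependency ratio: 53

Youth dependency ratio = 26.1 / 60.2 × 100 = 43
Old-age dependency ratio = 5.8 / 60.2 × 100 = 10
Total dependency ratio = (26.1 + 5.8) / 60.2 × 100 = 31.9 / 60.2 × 100 = 53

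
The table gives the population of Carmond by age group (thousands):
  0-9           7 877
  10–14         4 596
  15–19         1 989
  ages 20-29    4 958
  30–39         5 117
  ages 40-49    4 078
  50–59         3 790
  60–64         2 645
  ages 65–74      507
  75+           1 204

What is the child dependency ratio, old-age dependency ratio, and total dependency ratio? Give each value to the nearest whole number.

0–14: 7 877 + 4 596 = 12 473
15–64: 1 989 + 4 958 + 5 117 + 4 078 + 3 790 + 2 645 = 22 577
65+: 507 + 1 204 = 1 711
Youth dependency ratio = 12 473 / 22 577 × 100 = 55
Old-age dependency ratio = 1 711 / 22 577 × 100 = 8
Total dependency ratio = (12 473 + 1 711) / 22 577 × 100 = 14 184 / 22 577 × 100 = 63

Youth dependency ratio: 55
Old-age dependency ratio: 8
Total dependency ratio: 63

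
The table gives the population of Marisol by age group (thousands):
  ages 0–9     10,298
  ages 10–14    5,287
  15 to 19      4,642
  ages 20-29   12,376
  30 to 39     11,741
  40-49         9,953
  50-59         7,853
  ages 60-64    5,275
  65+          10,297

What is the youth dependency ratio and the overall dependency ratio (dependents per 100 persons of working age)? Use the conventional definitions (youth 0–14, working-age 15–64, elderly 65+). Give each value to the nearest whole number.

0–14: 10,298 + 5,287 = 15,585
15–64: 4,642 + 12,376 + 11,741 + 9,953 + 7,853 + 5,275 = 51,840
65+: 10,297
Youth dependency ratio = 15,585 / 51,840 × 100 = 30
Total dependency ratio = (15,585 + 10,297) / 51,840 × 100 = 25,882 / 51,840 × 100 = 50

Youth dependency ratio: 30
Total dependency ratio: 50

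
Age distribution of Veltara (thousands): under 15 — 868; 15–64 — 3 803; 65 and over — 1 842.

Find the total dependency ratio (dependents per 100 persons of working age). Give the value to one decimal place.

Total dependency ratio = (868 + 1 842) / 3 803 × 100 = 2 710 / 3 803 × 100 = 71.3

Total dependency ratio: 71.3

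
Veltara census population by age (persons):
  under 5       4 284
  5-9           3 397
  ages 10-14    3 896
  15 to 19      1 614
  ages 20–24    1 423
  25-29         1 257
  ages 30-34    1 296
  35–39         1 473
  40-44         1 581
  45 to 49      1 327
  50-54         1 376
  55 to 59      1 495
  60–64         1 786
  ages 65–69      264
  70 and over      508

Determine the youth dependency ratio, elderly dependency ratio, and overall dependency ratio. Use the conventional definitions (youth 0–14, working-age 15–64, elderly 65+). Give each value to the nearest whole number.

Youth dependency ratio: 79
Old-age dependency ratio: 5
Total dependency ratio: 84

0–14: 4 284 + 3 397 + 3 896 = 11 577
15–64: 1 614 + 1 423 + 1 257 + 1 296 + 1 473 + 1 581 + 1 327 + 1 376 + 1 495 + 1 786 = 14 628
65+: 264 + 508 = 772
Youth dependency ratio = 11 577 / 14 628 × 100 = 79
Old-age dependency ratio = 772 / 14 628 × 100 = 5
Total dependency ratio = (11 577 + 772) / 14 628 × 100 = 12 349 / 14 628 × 100 = 84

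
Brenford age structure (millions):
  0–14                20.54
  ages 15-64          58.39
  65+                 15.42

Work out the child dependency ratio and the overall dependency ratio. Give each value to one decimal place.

Youth dependency ratio: 35.2
Total dependency ratio: 61.6

Youth dependency ratio = 20.54 / 58.39 × 100 = 35.2
Total dependency ratio = (20.54 + 15.42) / 58.39 × 100 = 35.96 / 58.39 × 100 = 61.6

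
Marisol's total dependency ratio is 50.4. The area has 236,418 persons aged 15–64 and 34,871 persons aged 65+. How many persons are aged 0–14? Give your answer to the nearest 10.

Total dependency ratio = (youth + elderly) / working-age × 100
50.4 = (Y + 34,871) / 236,418 × 100
⇒ 84,280

Aged 0–14: 84,280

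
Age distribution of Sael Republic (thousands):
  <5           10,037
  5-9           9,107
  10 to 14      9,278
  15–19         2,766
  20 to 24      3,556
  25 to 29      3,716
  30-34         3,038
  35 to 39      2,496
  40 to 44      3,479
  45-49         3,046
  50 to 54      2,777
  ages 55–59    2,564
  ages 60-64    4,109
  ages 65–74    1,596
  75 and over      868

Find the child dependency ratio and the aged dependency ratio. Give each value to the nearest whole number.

Youth dependency ratio: 90
Old-age dependency ratio: 8

0–14: 10,037 + 9,107 + 9,278 = 28,422
15–64: 2,766 + 3,556 + 3,716 + 3,038 + 2,496 + 3,479 + 3,046 + 2,777 + 2,564 + 4,109 = 31,547
65+: 1,596 + 868 = 2,464
Youth dependency ratio = 28,422 / 31,547 × 100 = 90
Old-age dependency ratio = 2,464 / 31,547 × 100 = 8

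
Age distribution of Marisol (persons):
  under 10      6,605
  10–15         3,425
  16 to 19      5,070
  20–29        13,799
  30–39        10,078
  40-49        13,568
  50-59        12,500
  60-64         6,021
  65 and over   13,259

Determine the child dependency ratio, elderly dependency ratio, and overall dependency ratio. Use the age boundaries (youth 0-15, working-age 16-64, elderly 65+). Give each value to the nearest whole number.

0–15: 6,605 + 3,425 = 10,030
16–64: 5,070 + 13,799 + 10,078 + 13,568 + 12,500 + 6,021 = 61,036
65+: 13,259
Youth dependency ratio = 10,030 / 61,036 × 100 = 16
Old-age dependency ratio = 13,259 / 61,036 × 100 = 22
Total dependency ratio = (10,030 + 13,259) / 61,036 × 100 = 23,289 / 61,036 × 100 = 38

Youth dependency ratio: 16
Old-age dependency ratio: 22
Total dependency ratio: 38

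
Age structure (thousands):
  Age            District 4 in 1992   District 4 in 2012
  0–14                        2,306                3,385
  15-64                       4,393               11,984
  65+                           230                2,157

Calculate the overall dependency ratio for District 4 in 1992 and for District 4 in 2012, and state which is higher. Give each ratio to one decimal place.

District 4 in 1992: 57.7
District 4 in 2012: 46.2
Higher: District 4 in 1992

District 4 in 1992: (2,306 + 230) / 4,393 × 100 = 2,536 / 4,393 × 100 = 57.7
District 4 in 2012: (3,385 + 2,157) / 11,984 × 100 = 5,542 / 11,984 × 100 = 46.2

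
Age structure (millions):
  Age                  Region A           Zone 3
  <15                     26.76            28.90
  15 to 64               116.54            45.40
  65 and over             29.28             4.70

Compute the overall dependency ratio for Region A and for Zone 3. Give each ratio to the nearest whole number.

Region A: 48
Zone 3: 74

Region A: (26.76 + 29.28) / 116.54 × 100 = 56.04 / 116.54 × 100 = 48
Zone 3: (28.90 + 4.70) / 45.40 × 100 = 33.60 / 45.40 × 100 = 74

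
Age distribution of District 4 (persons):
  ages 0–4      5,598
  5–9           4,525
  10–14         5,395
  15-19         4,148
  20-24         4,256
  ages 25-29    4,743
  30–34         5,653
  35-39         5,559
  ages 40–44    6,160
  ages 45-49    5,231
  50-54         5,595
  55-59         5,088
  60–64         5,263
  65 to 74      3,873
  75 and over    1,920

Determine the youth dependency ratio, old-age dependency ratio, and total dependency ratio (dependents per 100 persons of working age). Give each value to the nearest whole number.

0–14: 5,598 + 4,525 + 5,395 = 15,518
15–64: 4,148 + 4,256 + 4,743 + 5,653 + 5,559 + 6,160 + 5,231 + 5,595 + 5,088 + 5,263 = 51,696
65+: 3,873 + 1,920 = 5,793
Youth dependency ratio = 15,518 / 51,696 × 100 = 30
Old-age dependency ratio = 5,793 / 51,696 × 100 = 11
Total dependency ratio = (15,518 + 5,793) / 51,696 × 100 = 21,311 / 51,696 × 100 = 41

Youth dependency ratio: 30
Old-age dependency ratio: 11
Total dependency ratio: 41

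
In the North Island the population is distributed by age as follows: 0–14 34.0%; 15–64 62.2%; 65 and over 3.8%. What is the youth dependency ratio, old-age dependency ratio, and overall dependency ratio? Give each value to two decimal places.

Youth dependency ratio: 54.66
Old-age dependency ratio: 6.11
Total dependency ratio: 60.77

Youth dependency ratio = 34.0 / 62.2 × 100 = 54.66
Old-age dependency ratio = 3.8 / 62.2 × 100 = 6.11
Total dependency ratio = (34.0 + 3.8) / 62.2 × 100 = 37.8 / 62.2 × 100 = 60.77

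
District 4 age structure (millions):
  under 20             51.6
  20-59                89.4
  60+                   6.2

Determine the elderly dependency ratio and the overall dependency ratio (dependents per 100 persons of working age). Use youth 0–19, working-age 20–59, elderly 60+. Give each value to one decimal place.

Old-age dependency ratio = 6.2 / 89.4 × 100 = 6.9
Total dependency ratio = (51.6 + 6.2) / 89.4 × 100 = 57.8 / 89.4 × 100 = 64.7

Old-age dependency ratio: 6.9
Total dependency ratio: 64.7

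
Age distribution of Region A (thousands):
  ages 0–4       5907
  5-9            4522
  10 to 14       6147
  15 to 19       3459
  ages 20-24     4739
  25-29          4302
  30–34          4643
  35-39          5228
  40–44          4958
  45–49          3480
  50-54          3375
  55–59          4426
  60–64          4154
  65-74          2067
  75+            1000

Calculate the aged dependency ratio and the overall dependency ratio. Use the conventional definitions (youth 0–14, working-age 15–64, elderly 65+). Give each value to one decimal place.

0–14: 5907 + 4522 + 6147 = 16576
15–64: 3459 + 4739 + 4302 + 4643 + 5228 + 4958 + 3480 + 3375 + 4426 + 4154 = 42764
65+: 2067 + 1000 = 3067
Old-age dependency ratio = 3067 / 42764 × 100 = 7.2
Total dependency ratio = (16576 + 3067) / 42764 × 100 = 19643 / 42764 × 100 = 45.9

Old-age dependency ratio: 7.2
Total dependency ratio: 45.9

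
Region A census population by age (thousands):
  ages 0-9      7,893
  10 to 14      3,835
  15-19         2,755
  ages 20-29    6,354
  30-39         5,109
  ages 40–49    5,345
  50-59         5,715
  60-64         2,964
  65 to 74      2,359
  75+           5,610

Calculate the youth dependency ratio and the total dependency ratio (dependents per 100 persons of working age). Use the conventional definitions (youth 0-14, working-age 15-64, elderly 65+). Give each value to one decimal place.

0–14: 7,893 + 3,835 = 11,728
15–64: 2,755 + 6,354 + 5,109 + 5,345 + 5,715 + 2,964 = 28,242
65+: 2,359 + 5,610 = 7,969
Youth dependency ratio = 11,728 / 28,242 × 100 = 41.5
Total dependency ratio = (11,728 + 7,969) / 28,242 × 100 = 19,697 / 28,242 × 100 = 69.7

Youth dependency ratio: 41.5
Total dependency ratio: 69.7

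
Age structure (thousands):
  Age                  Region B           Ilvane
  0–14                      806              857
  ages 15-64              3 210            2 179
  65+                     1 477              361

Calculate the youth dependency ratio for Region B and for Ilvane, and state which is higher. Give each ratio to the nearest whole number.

Region B: 25
Ilvane: 39
Higher: Ilvane

Region B: 806 / 3 210 × 100 = 25
Ilvane: 857 / 2 179 × 100 = 39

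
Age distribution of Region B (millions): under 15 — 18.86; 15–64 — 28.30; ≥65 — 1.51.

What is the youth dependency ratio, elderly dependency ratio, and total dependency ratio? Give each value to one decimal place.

Youth dependency ratio: 66.6
Old-age dependency ratio: 5.3
Total dependency ratio: 72.0

Youth dependency ratio = 18.86 / 28.30 × 100 = 66.6
Old-age dependency ratio = 1.51 / 28.30 × 100 = 5.3
Total dependency ratio = (18.86 + 1.51) / 28.30 × 100 = 20.37 / 28.30 × 100 = 72.0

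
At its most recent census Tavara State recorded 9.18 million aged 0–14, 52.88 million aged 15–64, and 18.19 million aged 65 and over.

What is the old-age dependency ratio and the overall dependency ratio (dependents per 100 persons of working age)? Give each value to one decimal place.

Old-age dependency ratio = 18.19 / 52.88 × 100 = 34.4
Total dependency ratio = (9.18 + 18.19) / 52.88 × 100 = 27.37 / 52.88 × 100 = 51.8

Old-age dependency ratio: 34.4
Total dependency ratio: 51.8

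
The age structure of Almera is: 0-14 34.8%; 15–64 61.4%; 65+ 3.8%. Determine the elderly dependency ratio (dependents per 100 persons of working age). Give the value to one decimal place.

Old-age dependency ratio: 6.2

Old-age dependency ratio = 3.8 / 61.4 × 100 = 6.2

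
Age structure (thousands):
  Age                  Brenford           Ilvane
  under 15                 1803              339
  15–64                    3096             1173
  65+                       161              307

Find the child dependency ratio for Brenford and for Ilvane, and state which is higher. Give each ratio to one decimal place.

Brenford: 58.2
Ilvane: 28.9
Higher: Brenford

Brenford: 1803 / 3096 × 100 = 58.2
Ilvane: 339 / 1173 × 100 = 28.9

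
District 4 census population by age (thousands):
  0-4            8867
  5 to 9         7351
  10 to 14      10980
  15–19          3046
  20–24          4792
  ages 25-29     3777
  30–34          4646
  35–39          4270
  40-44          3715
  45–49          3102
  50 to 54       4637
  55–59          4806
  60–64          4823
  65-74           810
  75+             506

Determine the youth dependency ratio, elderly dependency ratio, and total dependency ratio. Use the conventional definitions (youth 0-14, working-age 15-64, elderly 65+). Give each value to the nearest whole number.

Youth dependency ratio: 65
Old-age dependency ratio: 3
Total dependency ratio: 69

0–14: 8867 + 7351 + 10980 = 27198
15–64: 3046 + 4792 + 3777 + 4646 + 4270 + 3715 + 3102 + 4637 + 4806 + 4823 = 41614
65+: 810 + 506 = 1316
Youth dependency ratio = 27198 / 41614 × 100 = 65
Old-age dependency ratio = 1316 / 41614 × 100 = 3
Total dependency ratio = (27198 + 1316) / 41614 × 100 = 28514 / 41614 × 100 = 69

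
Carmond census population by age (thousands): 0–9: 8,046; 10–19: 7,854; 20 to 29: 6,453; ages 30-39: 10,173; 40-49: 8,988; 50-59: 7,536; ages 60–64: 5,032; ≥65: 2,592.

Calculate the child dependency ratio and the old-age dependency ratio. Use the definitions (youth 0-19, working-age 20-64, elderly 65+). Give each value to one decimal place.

0–19: 8,046 + 7,854 = 15,900
20–64: 6,453 + 10,173 + 8,988 + 7,536 + 5,032 = 38,182
65+: 2,592
Youth dependency ratio = 15,900 / 38,182 × 100 = 41.6
Old-age dependency ratio = 2,592 / 38,182 × 100 = 6.8

Youth dependency ratio: 41.6
Old-age dependency ratio: 6.8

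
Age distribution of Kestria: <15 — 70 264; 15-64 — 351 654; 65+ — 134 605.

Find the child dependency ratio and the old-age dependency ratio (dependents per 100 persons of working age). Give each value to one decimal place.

Youth dependency ratio = 70 264 / 351 654 × 100 = 20.0
Old-age dependency ratio = 134 605 / 351 654 × 100 = 38.3

Youth dependency ratio: 20.0
Old-age dependency ratio: 38.3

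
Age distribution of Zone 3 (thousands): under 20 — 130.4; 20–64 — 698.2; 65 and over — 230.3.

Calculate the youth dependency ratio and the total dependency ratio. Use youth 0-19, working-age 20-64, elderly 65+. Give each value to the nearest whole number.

Youth dependency ratio: 19
Total dependency ratio: 52

Youth dependency ratio = 130.4 / 698.2 × 100 = 19
Total dependency ratio = (130.4 + 230.3) / 698.2 × 100 = 360.7 / 698.2 × 100 = 52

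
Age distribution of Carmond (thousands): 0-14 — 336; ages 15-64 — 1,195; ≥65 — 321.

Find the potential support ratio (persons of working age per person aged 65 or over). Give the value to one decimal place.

Potential support ratio = 1,195 / 321 = 3.7

Potential support ratio: 3.7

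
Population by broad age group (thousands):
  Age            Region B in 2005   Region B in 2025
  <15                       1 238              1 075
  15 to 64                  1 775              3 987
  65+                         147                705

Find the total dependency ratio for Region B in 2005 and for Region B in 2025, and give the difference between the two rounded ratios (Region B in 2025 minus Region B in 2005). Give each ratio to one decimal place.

Region B in 2005: 78.0
Region B in 2025: 44.6
Difference: -33.4

Region B in 2005: (1 238 + 147) / 1 775 × 100 = 1 385 / 1 775 × 100 = 78.0
Region B in 2025: (1 075 + 705) / 3 987 × 100 = 1 780 / 3 987 × 100 = 44.6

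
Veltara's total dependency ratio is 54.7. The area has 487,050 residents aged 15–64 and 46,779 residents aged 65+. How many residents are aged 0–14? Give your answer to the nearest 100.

Aged 0–14: 219,600

Total dependency ratio = (youth + elderly) / working-age × 100
54.7 = (Y + 46,779) / 487,050 × 100
⇒ 219,600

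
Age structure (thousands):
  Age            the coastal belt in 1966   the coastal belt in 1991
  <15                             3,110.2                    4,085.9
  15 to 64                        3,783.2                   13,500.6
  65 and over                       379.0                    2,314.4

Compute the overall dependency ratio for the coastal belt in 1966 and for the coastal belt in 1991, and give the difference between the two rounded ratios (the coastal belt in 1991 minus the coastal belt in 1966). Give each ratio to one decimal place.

the coastal belt in 1966: 92.2
the coastal belt in 1991: 47.4
Difference: -44.8

the coastal belt in 1966: (3,110.2 + 379.0) / 3,783.2 × 100 = 3,489.2 / 3,783.2 × 100 = 92.2
the coastal belt in 1991: (4,085.9 + 2,314.4) / 13,500.6 × 100 = 6,400.3 / 13,500.6 × 100 = 47.4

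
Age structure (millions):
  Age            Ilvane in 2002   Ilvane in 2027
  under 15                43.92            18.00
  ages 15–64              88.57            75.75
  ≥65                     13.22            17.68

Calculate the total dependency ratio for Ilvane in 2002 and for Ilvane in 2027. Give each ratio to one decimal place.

Ilvane in 2002: 64.5
Ilvane in 2027: 47.1

Ilvane in 2002: (43.92 + 13.22) / 88.57 × 100 = 57.14 / 88.57 × 100 = 64.5
Ilvane in 2027: (18.00 + 17.68) / 75.75 × 100 = 35.68 / 75.75 × 100 = 47.1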